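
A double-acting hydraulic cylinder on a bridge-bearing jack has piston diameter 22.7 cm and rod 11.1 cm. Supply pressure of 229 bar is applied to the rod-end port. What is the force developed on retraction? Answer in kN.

Rod-side annular area A_ann = π/4 × (22.7² − 11.1²) = 307.9 cm^2
On retraction the pressure acts on the annular area (bore minus rod).
F = P × A_ann

F ≈ 705 kN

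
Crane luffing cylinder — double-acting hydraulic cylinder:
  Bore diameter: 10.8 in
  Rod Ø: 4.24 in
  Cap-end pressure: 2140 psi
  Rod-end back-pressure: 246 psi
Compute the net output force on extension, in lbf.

Cap-side area A_cap = π/4 × (10.8 in)² = 91.61 in^2
Rod-side annular area A_ann = π/4 × (10.8² − 4.24²) = 77.49 in^2
Net thrust = P_cap·A_cap − P_rod·A_ann = 1.960e5 lbf − 19060 lbf

F ≈ 1.77e5 lbf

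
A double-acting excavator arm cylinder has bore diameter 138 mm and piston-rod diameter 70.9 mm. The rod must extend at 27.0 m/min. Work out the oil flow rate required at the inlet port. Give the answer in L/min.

Cap-side area A_cap = π/4 × (138 mm)² = 14960 mm^2
Q = A × v

Q ≈ 404 L/min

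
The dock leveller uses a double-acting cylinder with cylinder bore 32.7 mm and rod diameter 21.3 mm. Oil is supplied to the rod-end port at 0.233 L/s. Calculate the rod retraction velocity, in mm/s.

Rod-side annular area A_ann = π/4 × (32.7² − 21.3²) = 483.5 mm^2
Flow into the rod-end port fills the annular volume.
v = Q / A

v ≈ 482 mm/s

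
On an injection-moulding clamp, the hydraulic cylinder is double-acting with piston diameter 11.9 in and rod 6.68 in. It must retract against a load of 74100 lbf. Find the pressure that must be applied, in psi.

Rod-side annular area A_ann = π/4 × (11.9² − 6.68²) = 76.17 in^2
Retraction: pressure acts on the annular area.
P = F / A = 74100 lbf / A

P ≈ 973 psi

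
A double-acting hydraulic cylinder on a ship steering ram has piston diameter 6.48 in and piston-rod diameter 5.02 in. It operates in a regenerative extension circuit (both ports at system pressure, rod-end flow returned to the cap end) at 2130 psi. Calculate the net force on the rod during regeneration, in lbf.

With equal pressure on both faces, forces on the annular region cancel; the net push is pressure × rod cross-section.
Rod cross-section A_rod = π/4 × (5.02 in)² = 19.79 in^2
F = P × A_rod

F ≈ 42200 lbf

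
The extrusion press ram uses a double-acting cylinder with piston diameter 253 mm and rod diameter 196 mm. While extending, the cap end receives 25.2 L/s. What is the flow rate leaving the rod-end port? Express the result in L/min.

Cap-side area A_cap = π/4 × (253 mm)² = 50270 mm^2
Rod-side annular area A_ann = π/4 × (253² − 196²) = 20100 mm^2
Piston speed v = Q_in/A_cap; rod-end outflow Q_out = v × A_ann = Q_in × A_ann/A_cap.

Q_out ≈ 605 L/min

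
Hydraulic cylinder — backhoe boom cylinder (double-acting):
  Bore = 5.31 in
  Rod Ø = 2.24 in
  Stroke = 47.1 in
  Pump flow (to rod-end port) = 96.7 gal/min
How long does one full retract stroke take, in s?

t ≈ 2.30 s

Rod-side annular area A_ann = π/4 × (5.31² − 2.24²) = 18.20 in^2
Swept volume V = A × L; t = V / Q = A·L / Q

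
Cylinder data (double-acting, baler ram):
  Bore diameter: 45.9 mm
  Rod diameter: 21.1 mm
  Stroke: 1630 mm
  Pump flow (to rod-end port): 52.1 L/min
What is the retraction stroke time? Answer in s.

t ≈ 2.45 s

Rod-side annular area A_ann = π/4 × (45.9² − 21.1²) = 1305 mm^2
Swept volume V = A × L; t = V / Q = A·L / Q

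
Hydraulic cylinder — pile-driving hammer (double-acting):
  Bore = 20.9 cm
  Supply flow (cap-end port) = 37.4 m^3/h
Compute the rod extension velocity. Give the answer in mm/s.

v ≈ 303 mm/s

Cap-side area A_cap = π/4 × (20.9 cm)² = 343.1 cm^2
v = Q / A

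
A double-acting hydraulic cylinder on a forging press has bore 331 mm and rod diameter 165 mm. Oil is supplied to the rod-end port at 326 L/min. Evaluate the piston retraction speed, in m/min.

v ≈ 5.04 m/min

Rod-side annular area A_ann = π/4 × (331² − 165²) = 64670 mm^2
Flow into the rod-end port fills the annular volume.
v = Q / A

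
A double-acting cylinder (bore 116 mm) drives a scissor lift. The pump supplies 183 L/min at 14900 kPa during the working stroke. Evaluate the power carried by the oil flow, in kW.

W ≈ 45.4 kW

Hydraulic power = P × Q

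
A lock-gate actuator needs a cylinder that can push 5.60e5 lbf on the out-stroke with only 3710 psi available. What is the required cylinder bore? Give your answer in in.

Extension force acts on the full piston face: F = P × (π/4)D².
D = √(4F / (πP)) = √(4 × 5.60e5 lbf / (π × 3710 psi))

D ≈ 13.9 in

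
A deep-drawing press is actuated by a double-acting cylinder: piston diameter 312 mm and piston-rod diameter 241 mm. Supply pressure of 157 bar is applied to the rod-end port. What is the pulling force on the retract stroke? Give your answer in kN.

Rod-side annular area A_ann = π/4 × (312² − 241²) = 30840 mm^2
On retraction the pressure acts on the annular area (bore minus rod).
F = P × A_ann

F ≈ 484 kN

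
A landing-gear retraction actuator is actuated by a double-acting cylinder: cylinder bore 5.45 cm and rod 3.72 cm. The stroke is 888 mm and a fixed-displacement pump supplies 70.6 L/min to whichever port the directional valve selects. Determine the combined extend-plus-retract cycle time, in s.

Cap-side area A_cap = π/4 × (5.45 cm)² = 23.33 cm^2
Rod-side annular area A_ann = π/4 × (5.45² − 3.72²) = 12.46 cm^2
t_ext = A_cap·L/Q = 1.761 s
t_ret = A_ann·L/Q = 0.9403 s
t_cycle = t_ext + t_ret

t ≈ 2.70 s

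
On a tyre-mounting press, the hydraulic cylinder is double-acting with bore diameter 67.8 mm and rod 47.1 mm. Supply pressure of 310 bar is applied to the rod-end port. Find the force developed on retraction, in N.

F ≈ 57900 N

Rod-side annular area A_ann = π/4 × (67.8² − 47.1²) = 1868 mm^2
On retraction the pressure acts on the annular area (bore minus rod).
F = P × A_ann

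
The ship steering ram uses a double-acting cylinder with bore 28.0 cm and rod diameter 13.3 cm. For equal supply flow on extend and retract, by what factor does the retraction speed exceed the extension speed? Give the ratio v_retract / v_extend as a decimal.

v_ret/v_ext ≈ 1.29

Cap-side area A_cap = π/4 × (28.0 cm)² = 615.8 cm^2
Rod-side annular area A_ann = π/4 × (28.0² − 13.3²) = 476.8 cm^2
For equal Q, v ∝ 1/A, so v_ret/v_ext = A_cap/A_ann.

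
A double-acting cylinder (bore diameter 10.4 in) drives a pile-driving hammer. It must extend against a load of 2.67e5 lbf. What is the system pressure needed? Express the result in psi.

Cap-side area A_cap = π/4 × (10.4 in)² = 84.95 in^2
P = F / A = 2.67e5 lbf / A

P ≈ 3140 psi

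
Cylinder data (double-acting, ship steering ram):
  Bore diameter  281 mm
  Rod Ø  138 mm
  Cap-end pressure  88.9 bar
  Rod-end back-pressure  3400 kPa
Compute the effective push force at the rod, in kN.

Cap-side area A_cap = π/4 × (281 mm)² = 62020 mm^2
Rod-side annular area A_ann = π/4 × (281² − 138²) = 47060 mm^2
Net thrust = P_cap·A_cap − P_rod·A_ann = 551.3 kN − 160.0 kN

F ≈ 391 kN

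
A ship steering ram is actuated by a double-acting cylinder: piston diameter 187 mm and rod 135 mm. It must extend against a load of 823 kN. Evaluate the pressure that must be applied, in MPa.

Cap-side area A_cap = π/4 × (187 mm)² = 27460 mm^2
P = F / A = 823 kN / A

P ≈ 30.0 MPa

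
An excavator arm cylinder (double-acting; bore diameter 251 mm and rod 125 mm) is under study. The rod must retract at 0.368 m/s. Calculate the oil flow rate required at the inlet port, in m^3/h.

Rod-side annular area A_ann = π/4 × (251² − 125²) = 37210 mm^2
Q = A × v

Q ≈ 49.3 m^3/h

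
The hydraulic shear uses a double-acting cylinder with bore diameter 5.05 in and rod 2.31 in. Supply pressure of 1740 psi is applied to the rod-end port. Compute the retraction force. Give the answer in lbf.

Rod-side annular area A_ann = π/4 × (5.05² − 2.31²) = 15.84 in^2
On retraction the pressure acts on the annular area (bore minus rod).
F = P × A_ann

F ≈ 27600 lbf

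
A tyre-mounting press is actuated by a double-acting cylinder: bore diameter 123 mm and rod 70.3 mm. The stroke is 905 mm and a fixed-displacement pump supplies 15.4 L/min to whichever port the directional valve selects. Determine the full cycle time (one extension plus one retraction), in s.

t ≈ 70.1 s

Cap-side area A_cap = π/4 × (123 mm)² = 11880 mm^2
Rod-side annular area A_ann = π/4 × (123² − 70.3²) = 8001 mm^2
t_ext = A_cap·L/Q = 41.90 s
t_ret = A_ann·L/Q = 28.21 s
t_cycle = t_ext + t_ret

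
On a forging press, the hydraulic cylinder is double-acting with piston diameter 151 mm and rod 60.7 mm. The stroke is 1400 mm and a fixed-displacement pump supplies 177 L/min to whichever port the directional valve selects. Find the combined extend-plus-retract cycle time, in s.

t ≈ 15.6 s

Cap-side area A_cap = π/4 × (151 mm)² = 17910 mm^2
Rod-side annular area A_ann = π/4 × (151² − 60.7²) = 15010 mm^2
t_ext = A_cap·L/Q = 8.499 s
t_ret = A_ann·L/Q = 7.125 s
t_cycle = t_ext + t_ret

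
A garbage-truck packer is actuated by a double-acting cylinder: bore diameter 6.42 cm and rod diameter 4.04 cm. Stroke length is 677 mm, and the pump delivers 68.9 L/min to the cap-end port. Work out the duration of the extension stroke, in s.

Cap-side area A_cap = π/4 × (6.42 cm)² = 32.37 cm^2
Swept volume V = A × L; t = V / Q = A·L / Q

t ≈ 1.91 s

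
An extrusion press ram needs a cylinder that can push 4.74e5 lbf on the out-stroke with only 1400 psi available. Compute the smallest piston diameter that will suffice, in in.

D ≈ 20.8 in

Extension force acts on the full piston face: F = P × (π/4)D².
D = √(4F / (πP)) = √(4 × 4.74e5 lbf / (π × 1400 psi))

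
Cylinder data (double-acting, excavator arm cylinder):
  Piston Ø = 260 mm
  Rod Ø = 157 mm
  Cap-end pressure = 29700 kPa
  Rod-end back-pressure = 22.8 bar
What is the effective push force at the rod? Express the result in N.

F ≈ 1.50e6 N

Cap-side area A_cap = π/4 × (260 mm)² = 53090 mm^2
Rod-side annular area A_ann = π/4 × (260² − 157²) = 33730 mm^2
Net thrust = P_cap·A_cap − P_rod·A_ann = 1.577e6 N − 76910 N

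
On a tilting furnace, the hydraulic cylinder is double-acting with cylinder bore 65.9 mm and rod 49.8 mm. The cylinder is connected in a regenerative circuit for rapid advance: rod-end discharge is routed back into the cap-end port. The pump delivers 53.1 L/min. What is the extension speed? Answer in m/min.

In regeneration the rod-end outflow joins the pump flow into the cap end, so the net volume the pump must supply per unit advance equals the rod cross-section area.
Rod cross-section A_rod = π/4 × (49.8 mm)² = 1948 mm^2
v = Q_pump / A_rod

v ≈ 27.3 m/min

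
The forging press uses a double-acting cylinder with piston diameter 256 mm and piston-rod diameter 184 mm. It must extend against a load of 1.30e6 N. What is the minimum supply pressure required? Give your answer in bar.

P ≈ 253 bar

Cap-side area A_cap = π/4 × (256 mm)² = 51470 mm^2
P = F / A = 1.30e6 N / A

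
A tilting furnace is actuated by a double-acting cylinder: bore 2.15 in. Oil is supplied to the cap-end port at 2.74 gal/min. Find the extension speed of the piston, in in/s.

Cap-side area A_cap = π/4 × (2.15 in)² = 3.631 in^2
v = Q / A

v ≈ 2.91 in/s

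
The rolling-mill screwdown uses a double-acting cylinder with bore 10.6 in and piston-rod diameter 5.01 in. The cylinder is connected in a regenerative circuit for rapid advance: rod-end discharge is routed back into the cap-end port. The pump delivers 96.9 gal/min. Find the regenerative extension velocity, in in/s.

In regeneration the rod-end outflow joins the pump flow into the cap end, so the net volume the pump must supply per unit advance equals the rod cross-section area.
Rod cross-section A_rod = π/4 × (5.01 in)² = 19.71 in^2
v = Q_pump / A_rod

v ≈ 18.9 in/s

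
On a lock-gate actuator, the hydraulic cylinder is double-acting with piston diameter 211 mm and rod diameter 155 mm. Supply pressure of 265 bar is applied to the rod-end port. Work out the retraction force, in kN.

F ≈ 427 kN

Rod-side annular area A_ann = π/4 × (211² − 155²) = 16100 mm^2
On retraction the pressure acts on the annular area (bore minus rod).
F = P × A_ann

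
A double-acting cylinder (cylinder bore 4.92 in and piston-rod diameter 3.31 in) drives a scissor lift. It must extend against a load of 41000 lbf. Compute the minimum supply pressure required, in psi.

P ≈ 2160 psi

Cap-side area A_cap = π/4 × (4.92 in)² = 19.01 in^2
P = F / A = 41000 lbf / A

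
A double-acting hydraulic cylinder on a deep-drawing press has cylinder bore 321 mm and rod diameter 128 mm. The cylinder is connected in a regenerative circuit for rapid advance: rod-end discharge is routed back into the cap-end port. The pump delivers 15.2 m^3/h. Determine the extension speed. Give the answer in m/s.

In regeneration the rod-end outflow joins the pump flow into the cap end, so the net volume the pump must supply per unit advance equals the rod cross-section area.
Rod cross-section A_rod = π/4 × (128 mm)² = 12870 mm^2
v = Q_pump / A_rod

v ≈ 0.328 m/s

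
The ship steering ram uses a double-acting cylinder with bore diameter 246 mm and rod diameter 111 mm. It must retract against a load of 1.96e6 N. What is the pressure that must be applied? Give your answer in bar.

Rod-side annular area A_ann = π/4 × (246² − 111²) = 37850 mm^2
Retraction: pressure acts on the annular area.
P = F / A = 1.96e6 N / A

P ≈ 518 bar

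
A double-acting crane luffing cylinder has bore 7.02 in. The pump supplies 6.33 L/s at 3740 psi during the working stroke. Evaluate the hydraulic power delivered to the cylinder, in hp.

W ≈ 219 hp

Hydraulic power = P × Q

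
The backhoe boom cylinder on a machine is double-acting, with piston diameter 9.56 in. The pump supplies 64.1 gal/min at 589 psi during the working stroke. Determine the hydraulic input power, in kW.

Hydraulic power = P × Q

W ≈ 16.4 kW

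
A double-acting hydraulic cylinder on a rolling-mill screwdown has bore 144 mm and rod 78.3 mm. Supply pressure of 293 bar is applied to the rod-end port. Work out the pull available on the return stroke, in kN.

F ≈ 336 kN

Rod-side annular area A_ann = π/4 × (144² − 78.3²) = 11470 mm^2
On retraction the pressure acts on the annular area (bore minus rod).
F = P × A_ann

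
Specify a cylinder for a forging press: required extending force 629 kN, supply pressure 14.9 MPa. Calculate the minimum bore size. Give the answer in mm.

D ≈ 232 mm

Extension force acts on the full piston face: F = P × (π/4)D².
D = √(4F / (πP)) = √(4 × 629 kN / (π × 14.9 MPa))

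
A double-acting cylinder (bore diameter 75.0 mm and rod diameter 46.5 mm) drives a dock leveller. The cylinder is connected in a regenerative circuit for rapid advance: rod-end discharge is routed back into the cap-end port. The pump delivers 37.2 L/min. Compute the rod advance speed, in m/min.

In regeneration the rod-end outflow joins the pump flow into the cap end, so the net volume the pump must supply per unit advance equals the rod cross-section area.
Rod cross-section A_rod = π/4 × (46.5 mm)² = 1698 mm^2
v = Q_pump / A_rod

v ≈ 21.9 m/min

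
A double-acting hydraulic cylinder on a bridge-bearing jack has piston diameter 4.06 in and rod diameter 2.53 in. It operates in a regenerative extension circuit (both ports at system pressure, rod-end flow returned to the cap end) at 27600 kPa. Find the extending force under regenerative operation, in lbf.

With equal pressure on both faces, forces on the annular region cancel; the net push is pressure × rod cross-section.
Rod cross-section A_rod = π/4 × (2.53 in)² = 5.027 in^2
F = P × A_rod

F ≈ 20100 lbf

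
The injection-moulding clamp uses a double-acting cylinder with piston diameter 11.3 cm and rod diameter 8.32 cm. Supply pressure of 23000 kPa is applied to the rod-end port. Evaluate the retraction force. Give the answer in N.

Rod-side annular area A_ann = π/4 × (11.3² − 8.32²) = 45.92 cm^2
On retraction the pressure acts on the annular area (bore minus rod).
F = P × A_ann

F ≈ 1.06e5 N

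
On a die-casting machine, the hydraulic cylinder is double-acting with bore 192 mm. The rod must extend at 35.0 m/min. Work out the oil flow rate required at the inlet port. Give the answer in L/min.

Cap-side area A_cap = π/4 × (192 mm)² = 28950 mm^2
Q = A × v

Q ≈ 1010 L/min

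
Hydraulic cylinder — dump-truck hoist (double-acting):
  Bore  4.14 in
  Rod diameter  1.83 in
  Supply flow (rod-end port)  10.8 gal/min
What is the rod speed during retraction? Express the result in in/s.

Rod-side annular area A_ann = π/4 × (4.14² − 1.83²) = 10.83 in^2
Flow into the rod-end port fills the annular volume.
v = Q / A

v ≈ 3.84 in/s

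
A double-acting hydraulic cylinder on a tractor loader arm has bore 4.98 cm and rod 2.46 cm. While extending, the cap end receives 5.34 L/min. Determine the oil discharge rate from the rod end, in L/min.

Cap-side area A_cap = π/4 × (4.98 cm)² = 19.48 cm^2
Rod-side annular area A_ann = π/4 × (4.98² − 2.46²) = 14.73 cm^2
Piston speed v = Q_in/A_cap; rod-end outflow Q_out = v × A_ann = Q_in × A_ann/A_cap.

Q_out ≈ 4.04 L/min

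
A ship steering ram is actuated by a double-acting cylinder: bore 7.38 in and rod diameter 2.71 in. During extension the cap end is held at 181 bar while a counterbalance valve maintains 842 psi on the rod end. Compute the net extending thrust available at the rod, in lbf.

F ≈ 81100 lbf

Cap-side area A_cap = π/4 × (7.38 in)² = 42.78 in^2
Rod-side annular area A_ann = π/4 × (7.38² − 2.71²) = 37.01 in^2
Net thrust = P_cap·A_cap − P_rod·A_ann = 1.123e5 lbf − 31160 lbf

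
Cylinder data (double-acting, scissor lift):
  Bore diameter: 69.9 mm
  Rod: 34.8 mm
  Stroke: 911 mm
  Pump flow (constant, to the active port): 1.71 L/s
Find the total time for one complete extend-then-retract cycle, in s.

t ≈ 3.58 s

Cap-side area A_cap = π/4 × (69.9 mm)² = 3837 mm^2
Rod-side annular area A_ann = π/4 × (69.9² − 34.8²) = 2886 mm^2
t_ext = A_cap·L/Q = 2.044 s
t_ret = A_ann·L/Q = 1.538 s
t_cycle = t_ext + t_ret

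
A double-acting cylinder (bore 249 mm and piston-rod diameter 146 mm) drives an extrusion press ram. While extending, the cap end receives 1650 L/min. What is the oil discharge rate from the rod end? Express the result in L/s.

Q_out ≈ 18.0 L/s

Cap-side area A_cap = π/4 × (249 mm)² = 48700 mm^2
Rod-side annular area A_ann = π/4 × (249² − 146²) = 31950 mm^2
Piston speed v = Q_in/A_cap; rod-end outflow Q_out = v × A_ann = Q_in × A_ann/A_cap.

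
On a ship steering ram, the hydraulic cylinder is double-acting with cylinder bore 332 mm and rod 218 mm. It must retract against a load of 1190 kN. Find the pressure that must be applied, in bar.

P ≈ 242 bar

Rod-side annular area A_ann = π/4 × (332² − 218²) = 49240 mm^2
Retraction: pressure acts on the annular area.
P = F / A = 1190 kN / A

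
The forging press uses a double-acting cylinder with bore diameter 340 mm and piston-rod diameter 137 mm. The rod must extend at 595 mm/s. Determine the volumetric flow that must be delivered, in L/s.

Cap-side area A_cap = π/4 × (340 mm)² = 90790 mm^2
Q = A × v

Q ≈ 54.0 L/s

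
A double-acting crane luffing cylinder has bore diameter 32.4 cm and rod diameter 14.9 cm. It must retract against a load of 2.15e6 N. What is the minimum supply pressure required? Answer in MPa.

Rod-side annular area A_ann = π/4 × (32.4² − 14.9²) = 650.1 cm^2
Retraction: pressure acts on the annular area.
P = F / A = 2.15e6 N / A

P ≈ 33.1 MPa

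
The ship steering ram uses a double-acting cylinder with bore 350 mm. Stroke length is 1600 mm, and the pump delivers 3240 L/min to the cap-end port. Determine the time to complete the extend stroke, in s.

Cap-side area A_cap = π/4 × (350 mm)² = 96210 mm^2
Swept volume V = A × L; t = V / Q = A·L / Q

t ≈ 2.85 s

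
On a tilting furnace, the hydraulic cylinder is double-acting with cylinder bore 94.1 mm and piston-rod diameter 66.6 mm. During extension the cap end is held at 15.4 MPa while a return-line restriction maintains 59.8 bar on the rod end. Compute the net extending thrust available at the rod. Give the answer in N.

F ≈ 86300 N

Cap-side area A_cap = π/4 × (94.1 mm)² = 6955 mm^2
Rod-side annular area A_ann = π/4 × (94.1² − 66.6²) = 3471 mm^2
Net thrust = P_cap·A_cap − P_rod·A_ann = 1.071e5 N − 20760 N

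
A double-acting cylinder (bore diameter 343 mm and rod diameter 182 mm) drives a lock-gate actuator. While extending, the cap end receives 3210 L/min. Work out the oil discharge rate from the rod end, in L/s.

Q_out ≈ 38.4 L/s

Cap-side area A_cap = π/4 × (343 mm)² = 92400 mm^2
Rod-side annular area A_ann = π/4 × (343² − 182²) = 66390 mm^2
Piston speed v = Q_in/A_cap; rod-end outflow Q_out = v × A_ann = Q_in × A_ann/A_cap.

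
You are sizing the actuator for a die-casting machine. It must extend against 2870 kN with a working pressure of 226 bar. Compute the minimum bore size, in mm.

Extension force acts on the full piston face: F = P × (π/4)D².
D = √(4F / (πP)) = √(4 × 2870 kN / (π × 226 bar))

D ≈ 402 mm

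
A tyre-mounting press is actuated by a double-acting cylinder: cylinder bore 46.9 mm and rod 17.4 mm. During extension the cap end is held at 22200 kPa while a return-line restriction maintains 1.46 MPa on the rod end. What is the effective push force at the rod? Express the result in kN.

F ≈ 36.2 kN

Cap-side area A_cap = π/4 × (46.9 mm)² = 1728 mm^2
Rod-side annular area A_ann = π/4 × (46.9² − 17.4²) = 1490 mm^2
Net thrust = P_cap·A_cap − P_rod·A_ann = 38.35 kN − 2.175 kN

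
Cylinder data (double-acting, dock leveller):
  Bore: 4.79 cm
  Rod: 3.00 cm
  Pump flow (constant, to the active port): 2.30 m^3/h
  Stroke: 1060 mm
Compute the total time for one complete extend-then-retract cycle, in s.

Cap-side area A_cap = π/4 × (4.79 cm)² = 18.02 cm^2
Rod-side annular area A_ann = π/4 × (4.79² − 3.00²) = 10.95 cm^2
t_ext = A_cap·L/Q = 2.990 s
t_ret = A_ann·L/Q = 1.817 s
t_cycle = t_ext + t_ret

t ≈ 4.81 s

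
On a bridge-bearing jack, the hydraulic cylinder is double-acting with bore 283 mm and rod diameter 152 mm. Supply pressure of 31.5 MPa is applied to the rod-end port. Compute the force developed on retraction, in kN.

Rod-side annular area A_ann = π/4 × (283² − 152²) = 44760 mm^2
On retraction the pressure acts on the annular area (bore minus rod).
F = P × A_ann

F ≈ 1410 kN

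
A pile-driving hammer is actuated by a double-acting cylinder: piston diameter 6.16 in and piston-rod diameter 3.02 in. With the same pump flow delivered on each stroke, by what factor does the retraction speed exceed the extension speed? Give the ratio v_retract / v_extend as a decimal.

v_ret/v_ext ≈ 1.32

Cap-side area A_cap = π/4 × (6.16 in)² = 29.80 in^2
Rod-side annular area A_ann = π/4 × (6.16² − 3.02²) = 22.64 in^2
For equal Q, v ∝ 1/A, so v_ret/v_ext = A_cap/A_ann.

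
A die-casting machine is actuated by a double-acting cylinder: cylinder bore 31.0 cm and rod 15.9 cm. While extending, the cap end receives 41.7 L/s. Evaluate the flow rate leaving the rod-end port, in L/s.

Cap-side area A_cap = π/4 × (31.0 cm)² = 754.8 cm^2
Rod-side annular area A_ann = π/4 × (31.0² − 15.9²) = 556.2 cm^2
Piston speed v = Q_in/A_cap; rod-end outflow Q_out = v × A_ann = Q_in × A_ann/A_cap.

Q_out ≈ 30.7 L/s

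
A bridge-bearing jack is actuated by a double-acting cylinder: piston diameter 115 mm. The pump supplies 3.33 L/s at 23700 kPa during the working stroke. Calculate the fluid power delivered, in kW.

Hydraulic power = P × Q

W ≈ 78.9 kW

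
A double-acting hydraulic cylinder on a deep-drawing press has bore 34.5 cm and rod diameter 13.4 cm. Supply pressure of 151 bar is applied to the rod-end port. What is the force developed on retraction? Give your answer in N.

Rod-side annular area A_ann = π/4 × (34.5² − 13.4²) = 793.8 cm^2
On retraction the pressure acts on the annular area (bore minus rod).
F = P × A_ann

F ≈ 1.20e6 N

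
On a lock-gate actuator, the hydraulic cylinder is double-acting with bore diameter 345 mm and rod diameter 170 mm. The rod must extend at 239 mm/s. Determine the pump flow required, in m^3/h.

Cap-side area A_cap = π/4 × (345 mm)² = 93480 mm^2
Q = A × v

Q ≈ 80.4 m^3/h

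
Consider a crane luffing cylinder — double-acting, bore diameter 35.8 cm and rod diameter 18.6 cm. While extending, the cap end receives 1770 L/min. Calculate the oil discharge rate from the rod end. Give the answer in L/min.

Q_out ≈ 1290 L/min

Cap-side area A_cap = π/4 × (35.8 cm)² = 1007 cm^2
Rod-side annular area A_ann = π/4 × (35.8² − 18.6²) = 734.9 cm^2
Piston speed v = Q_in/A_cap; rod-end outflow Q_out = v × A_ann = Q_in × A_ann/A_cap.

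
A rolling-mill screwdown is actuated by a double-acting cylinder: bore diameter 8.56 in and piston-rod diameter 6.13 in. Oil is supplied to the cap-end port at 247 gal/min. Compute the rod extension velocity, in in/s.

Cap-side area A_cap = π/4 × (8.56 in)² = 57.55 in^2
v = Q / A

v ≈ 16.5 in/s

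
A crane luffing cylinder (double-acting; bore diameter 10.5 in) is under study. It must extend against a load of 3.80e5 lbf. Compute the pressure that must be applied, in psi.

P ≈ 4390 psi

Cap-side area A_cap = π/4 × (10.5 in)² = 86.59 in^2
P = F / A = 3.80e5 lbf / A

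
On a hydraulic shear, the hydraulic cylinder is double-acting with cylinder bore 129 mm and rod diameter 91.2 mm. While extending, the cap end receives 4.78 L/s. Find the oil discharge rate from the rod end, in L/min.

Q_out ≈ 143 L/min

Cap-side area A_cap = π/4 × (129 mm)² = 13070 mm^2
Rod-side annular area A_ann = π/4 × (129² − 91.2²) = 6537 mm^2
Piston speed v = Q_in/A_cap; rod-end outflow Q_out = v × A_ann = Q_in × A_ann/A_cap.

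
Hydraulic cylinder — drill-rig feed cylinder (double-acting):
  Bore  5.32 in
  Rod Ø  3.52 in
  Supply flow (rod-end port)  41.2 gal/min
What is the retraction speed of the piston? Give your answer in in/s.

Rod-side annular area A_ann = π/4 × (5.32² − 3.52²) = 12.50 in^2
Flow into the rod-end port fills the annular volume.
v = Q / A

v ≈ 12.7 in/s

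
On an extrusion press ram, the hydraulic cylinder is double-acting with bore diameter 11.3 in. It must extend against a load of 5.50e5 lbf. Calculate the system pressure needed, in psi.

P ≈ 5480 psi

Cap-side area A_cap = π/4 × (11.3 in)² = 100.3 in^2
P = F / A = 5.50e5 lbf / A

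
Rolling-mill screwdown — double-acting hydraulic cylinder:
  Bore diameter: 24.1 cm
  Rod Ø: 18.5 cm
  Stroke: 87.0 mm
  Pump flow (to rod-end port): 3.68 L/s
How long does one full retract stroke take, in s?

Rod-side annular area A_ann = π/4 × (24.1² − 18.5²) = 187.4 cm^2
Swept volume V = A × L; t = V / Q = A·L / Q

t ≈ 0.443 s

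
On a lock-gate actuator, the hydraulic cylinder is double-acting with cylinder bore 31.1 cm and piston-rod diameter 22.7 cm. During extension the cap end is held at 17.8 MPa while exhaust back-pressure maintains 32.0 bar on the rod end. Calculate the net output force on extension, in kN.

Cap-side area A_cap = π/4 × (31.1 cm)² = 759.6 cm^2
Rod-side annular area A_ann = π/4 × (31.1² − 22.7²) = 354.9 cm^2
Net thrust = P_cap·A_cap − P_rod·A_ann = 1352 kN − 113.6 kN

F ≈ 1240 kN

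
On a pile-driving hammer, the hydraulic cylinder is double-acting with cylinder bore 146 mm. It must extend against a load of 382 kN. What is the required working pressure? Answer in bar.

Cap-side area A_cap = π/4 × (146 mm)² = 16740 mm^2
P = F / A = 382 kN / A

P ≈ 228 bar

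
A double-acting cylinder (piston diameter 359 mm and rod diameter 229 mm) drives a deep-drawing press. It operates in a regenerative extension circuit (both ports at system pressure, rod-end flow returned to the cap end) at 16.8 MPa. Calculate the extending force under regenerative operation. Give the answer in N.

F ≈ 6.92e5 N

With equal pressure on both faces, forces on the annular region cancel; the net push is pressure × rod cross-section.
Rod cross-section A_rod = π/4 × (229 mm)² = 41190 mm^2
F = P × A_rod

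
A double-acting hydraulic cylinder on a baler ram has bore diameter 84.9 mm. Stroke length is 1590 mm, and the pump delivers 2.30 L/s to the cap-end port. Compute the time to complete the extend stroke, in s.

t ≈ 3.91 s

Cap-side area A_cap = π/4 × (84.9 mm)² = 5661 mm^2
Swept volume V = A × L; t = V / Q = A·L / Q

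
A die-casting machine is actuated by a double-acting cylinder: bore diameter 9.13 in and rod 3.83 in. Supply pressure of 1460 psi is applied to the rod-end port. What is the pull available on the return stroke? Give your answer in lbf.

F ≈ 78800 lbf

Rod-side annular area A_ann = π/4 × (9.13² − 3.83²) = 53.95 in^2
On retraction the pressure acts on the annular area (bore minus rod).
F = P × A_ann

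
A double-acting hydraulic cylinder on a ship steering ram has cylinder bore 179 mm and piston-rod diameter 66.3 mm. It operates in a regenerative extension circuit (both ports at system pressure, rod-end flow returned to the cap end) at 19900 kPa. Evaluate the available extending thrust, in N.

With equal pressure on both faces, forces on the annular region cancel; the net push is pressure × rod cross-section.
Rod cross-section A_rod = π/4 × (66.3 mm)² = 3452 mm^2
F = P × A_rod

F ≈ 68700 N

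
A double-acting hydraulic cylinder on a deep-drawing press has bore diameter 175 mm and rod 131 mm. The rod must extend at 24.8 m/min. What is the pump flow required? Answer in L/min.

Cap-side area A_cap = π/4 × (175 mm)² = 24050 mm^2
Q = A × v

Q ≈ 597 L/min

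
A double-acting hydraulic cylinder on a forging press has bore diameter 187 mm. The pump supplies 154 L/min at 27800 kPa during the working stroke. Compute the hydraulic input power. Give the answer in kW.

Hydraulic power = P × Q

W ≈ 71.4 kW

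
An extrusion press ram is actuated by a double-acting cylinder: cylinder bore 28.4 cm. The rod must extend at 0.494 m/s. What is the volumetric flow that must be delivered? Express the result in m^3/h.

Q ≈ 113 m^3/h

Cap-side area A_cap = π/4 × (28.4 cm)² = 633.5 cm^2
Q = A × v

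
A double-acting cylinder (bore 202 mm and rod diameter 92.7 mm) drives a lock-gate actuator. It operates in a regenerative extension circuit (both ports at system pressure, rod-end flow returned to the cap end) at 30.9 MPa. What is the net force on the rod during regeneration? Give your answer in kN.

F ≈ 209 kN

With equal pressure on both faces, forces on the annular region cancel; the net push is pressure × rod cross-section.
Rod cross-section A_rod = π/4 × (92.7 mm)² = 6749 mm^2
F = P × A_rod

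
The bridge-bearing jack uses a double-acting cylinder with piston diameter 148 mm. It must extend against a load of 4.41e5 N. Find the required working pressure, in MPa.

P ≈ 25.6 MPa

Cap-side area A_cap = π/4 × (148 mm)² = 17200 mm^2
P = F / A = 4.41e5 N / A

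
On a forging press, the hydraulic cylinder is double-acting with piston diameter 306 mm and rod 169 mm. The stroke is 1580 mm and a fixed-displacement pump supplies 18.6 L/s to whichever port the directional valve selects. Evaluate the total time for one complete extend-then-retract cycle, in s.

Cap-side area A_cap = π/4 × (306 mm)² = 73540 mm^2
Rod-side annular area A_ann = π/4 × (306² − 169²) = 51110 mm^2
t_ext = A_cap·L/Q = 6.247 s
t_ret = A_ann·L/Q = 4.342 s
t_cycle = t_ext + t_ret

t ≈ 10.6 s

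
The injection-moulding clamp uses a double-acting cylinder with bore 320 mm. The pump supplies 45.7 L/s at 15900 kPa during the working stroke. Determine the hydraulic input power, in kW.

Hydraulic power = P × Q

W ≈ 727 kW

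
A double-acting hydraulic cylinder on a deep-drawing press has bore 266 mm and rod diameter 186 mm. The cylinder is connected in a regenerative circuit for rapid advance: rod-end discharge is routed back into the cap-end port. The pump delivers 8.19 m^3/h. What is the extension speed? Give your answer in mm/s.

v ≈ 83.7 mm/s

In regeneration the rod-end outflow joins the pump flow into the cap end, so the net volume the pump must supply per unit advance equals the rod cross-section area.
Rod cross-section A_rod = π/4 × (186 mm)² = 27170 mm^2
v = Q_pump / A_rod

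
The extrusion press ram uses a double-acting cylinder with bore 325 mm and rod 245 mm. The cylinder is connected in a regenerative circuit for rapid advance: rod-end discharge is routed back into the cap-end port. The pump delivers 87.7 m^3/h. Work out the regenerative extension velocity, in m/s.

In regeneration the rod-end outflow joins the pump flow into the cap end, so the net volume the pump must supply per unit advance equals the rod cross-section area.
Rod cross-section A_rod = π/4 × (245 mm)² = 47140 mm^2
v = Q_pump / A_rod

v ≈ 0.517 m/s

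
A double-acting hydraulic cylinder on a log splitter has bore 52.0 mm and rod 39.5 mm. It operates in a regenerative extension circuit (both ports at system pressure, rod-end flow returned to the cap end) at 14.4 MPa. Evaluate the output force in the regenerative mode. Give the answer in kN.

F ≈ 17.6 kN

With equal pressure on both faces, forces on the annular region cancel; the net push is pressure × rod cross-section.
Rod cross-section A_rod = π/4 × (39.5 mm)² = 1225 mm^2
F = P × A_rod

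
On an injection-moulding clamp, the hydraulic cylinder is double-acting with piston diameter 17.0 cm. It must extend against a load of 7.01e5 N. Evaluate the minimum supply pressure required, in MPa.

P ≈ 30.9 MPa

Cap-side area A_cap = π/4 × (17.0 cm)² = 227.0 cm^2
P = F / A = 7.01e5 N / A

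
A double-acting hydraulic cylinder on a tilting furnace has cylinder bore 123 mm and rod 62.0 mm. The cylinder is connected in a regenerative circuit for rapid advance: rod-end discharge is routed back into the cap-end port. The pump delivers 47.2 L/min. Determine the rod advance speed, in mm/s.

v ≈ 261 mm/s

In regeneration the rod-end outflow joins the pump flow into the cap end, so the net volume the pump must supply per unit advance equals the rod cross-section area.
Rod cross-section A_rod = π/4 × (62.0 mm)² = 3019 mm^2
v = Q_pump / A_rod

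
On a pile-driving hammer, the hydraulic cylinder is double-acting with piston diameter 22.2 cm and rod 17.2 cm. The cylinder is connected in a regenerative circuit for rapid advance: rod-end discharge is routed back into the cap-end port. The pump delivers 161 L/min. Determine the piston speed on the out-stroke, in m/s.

In regeneration the rod-end outflow joins the pump flow into the cap end, so the net volume the pump must supply per unit advance equals the rod cross-section area.
Rod cross-section A_rod = π/4 × (17.2 cm)² = 232.4 cm^2
v = Q_pump / A_rod

v ≈ 0.115 m/s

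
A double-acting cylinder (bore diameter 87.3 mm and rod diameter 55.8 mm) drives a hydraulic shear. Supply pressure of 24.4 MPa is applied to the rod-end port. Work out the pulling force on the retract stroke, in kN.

F ≈ 86.4 kN

Rod-side annular area A_ann = π/4 × (87.3² − 55.8²) = 3540 mm^2
On retraction the pressure acts on the annular area (bore minus rod).
F = P × A_ann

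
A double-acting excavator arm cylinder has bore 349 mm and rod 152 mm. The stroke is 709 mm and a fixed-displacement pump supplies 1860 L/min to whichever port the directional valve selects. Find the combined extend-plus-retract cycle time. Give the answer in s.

Cap-side area A_cap = π/4 × (349 mm)² = 95660 mm^2
Rod-side annular area A_ann = π/4 × (349² − 152²) = 77520 mm^2
t_ext = A_cap·L/Q = 2.188 s
t_ret = A_ann·L/Q = 1.773 s
t_cycle = t_ext + t_ret

t ≈ 3.96 s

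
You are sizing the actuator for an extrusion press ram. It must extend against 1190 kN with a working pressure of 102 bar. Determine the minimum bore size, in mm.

D ≈ 385 mm

Extension force acts on the full piston face: F = P × (π/4)D².
D = √(4F / (πP)) = √(4 × 1190 kN / (π × 102 bar))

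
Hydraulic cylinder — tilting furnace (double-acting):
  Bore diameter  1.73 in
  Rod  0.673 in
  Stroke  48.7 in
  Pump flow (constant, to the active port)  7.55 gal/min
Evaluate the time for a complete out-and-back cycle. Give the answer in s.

Cap-side area A_cap = π/4 × (1.73 in)² = 2.351 in^2
Rod-side annular area A_ann = π/4 × (1.73² − 0.673²) = 1.995 in^2
t_ext = A_cap·L/Q = 3.938 s
t_ret = A_ann·L/Q = 3.342 s
t_cycle = t_ext + t_ret

t ≈ 7.28 s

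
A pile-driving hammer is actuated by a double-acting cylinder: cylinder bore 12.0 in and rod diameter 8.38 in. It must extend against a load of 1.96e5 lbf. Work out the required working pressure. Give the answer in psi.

P ≈ 1730 psi

Cap-side area A_cap = π/4 × (12.0 in)² = 113.1 in^2
P = F / A = 1.96e5 lbf / A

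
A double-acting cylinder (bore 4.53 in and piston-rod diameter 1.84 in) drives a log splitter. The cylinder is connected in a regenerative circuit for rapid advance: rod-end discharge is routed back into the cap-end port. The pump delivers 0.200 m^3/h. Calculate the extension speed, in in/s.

In regeneration the rod-end outflow joins the pump flow into the cap end, so the net volume the pump must supply per unit advance equals the rod cross-section area.
Rod cross-section A_rod = π/4 × (1.84 in)² = 2.659 in^2
v = Q_pump / A_rod

v ≈ 1.27 in/s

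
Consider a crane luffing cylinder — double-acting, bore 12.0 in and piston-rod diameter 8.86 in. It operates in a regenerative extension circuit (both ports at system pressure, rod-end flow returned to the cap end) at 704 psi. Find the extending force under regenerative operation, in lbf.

With equal pressure on both faces, forces on the annular region cancel; the net push is pressure × rod cross-section.
Rod cross-section A_rod = π/4 × (8.86 in)² = 61.65 in^2
F = P × A_rod

F ≈ 43400 lbf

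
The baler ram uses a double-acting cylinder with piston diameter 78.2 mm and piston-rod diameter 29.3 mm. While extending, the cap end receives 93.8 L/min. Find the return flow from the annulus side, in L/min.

Q_out ≈ 80.6 L/min

Cap-side area A_cap = π/4 × (78.2 mm)² = 4803 mm^2
Rod-side annular area A_ann = π/4 × (78.2² − 29.3²) = 4129 mm^2
Piston speed v = Q_in/A_cap; rod-end outflow Q_out = v × A_ann = Q_in × A_ann/A_cap.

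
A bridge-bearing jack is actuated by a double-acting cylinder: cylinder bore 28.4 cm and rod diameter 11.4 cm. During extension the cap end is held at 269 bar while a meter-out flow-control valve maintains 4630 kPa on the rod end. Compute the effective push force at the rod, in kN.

Cap-side area A_cap = π/4 × (28.4 cm)² = 633.5 cm^2
Rod-side annular area A_ann = π/4 × (28.4² − 11.4²) = 531.4 cm^2
Net thrust = P_cap·A_cap − P_rod·A_ann = 1704 kN − 246.0 kN

F ≈ 1460 kN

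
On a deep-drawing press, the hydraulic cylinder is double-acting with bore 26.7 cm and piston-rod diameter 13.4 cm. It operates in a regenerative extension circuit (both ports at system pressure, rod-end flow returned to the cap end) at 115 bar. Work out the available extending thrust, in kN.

F ≈ 162 kN

With equal pressure on both faces, forces on the annular region cancel; the net push is pressure × rod cross-section.
Rod cross-section A_rod = π/4 × (13.4 cm)² = 141.0 cm^2
F = P × A_rod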